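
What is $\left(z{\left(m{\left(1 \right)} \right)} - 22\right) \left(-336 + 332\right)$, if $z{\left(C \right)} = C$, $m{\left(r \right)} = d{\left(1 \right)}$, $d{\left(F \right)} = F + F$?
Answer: $80$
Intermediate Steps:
$d{\left(F \right)} = 2 F$
$m{\left(r \right)} = 2$ ($m{\left(r \right)} = 2 \cdot 1 = 2$)
$\left(z{\left(m{\left(1 \right)} \right)} - 22\right) \left(-336 + 332\right) = \left(2 - 22\right) \left(-336 + 332\right) = \left(-20\right) \left(-4\right) = 80$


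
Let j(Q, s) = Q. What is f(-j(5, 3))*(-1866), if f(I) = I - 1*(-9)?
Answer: -7464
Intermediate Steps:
f(I) = 9 + I (f(I) = I + 9 = 9 + I)
f(-j(5, 3))*(-1866) = (9 - 1*5)*(-1866) = (9 - 5)*(-1866) = 4*(-1866) = -7464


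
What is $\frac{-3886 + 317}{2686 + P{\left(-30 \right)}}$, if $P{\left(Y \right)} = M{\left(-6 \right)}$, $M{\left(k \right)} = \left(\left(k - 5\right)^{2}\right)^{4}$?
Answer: $- \frac{3569}{214361567} \approx -1.6649 \cdot 10^{-5}$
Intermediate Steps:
$M{\left(k \right)} = \left(-5 + k\right)^{8}$ ($M{\left(k \right)} = \left(\left(-5 + k\right)^{2}\right)^{4} = \left(-5 + k\right)^{8}$)
$P{\left(Y \right)} = 214358881$ ($P{\left(Y \right)} = \left(-5 - 6\right)^{8} = \left(-11\right)^{8} = 214358881$)
$\frac{-3886 + 317}{2686 + P{\left(-30 \right)}} = \frac{-3886 + 317}{2686 + 214358881} = - \frac{3569}{214361567}$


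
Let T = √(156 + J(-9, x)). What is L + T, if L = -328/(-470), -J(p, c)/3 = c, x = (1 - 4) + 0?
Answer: 164/235 + √165 ≈ 13.543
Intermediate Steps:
x = -3 (x = -3 + 0 = -3)
J(p, c) = -3*c
T = √165 (T = √(156 - 3*(-3)) = √(156 + 9) = √165 ≈ 12.845)
L = 164/235 (L = -328*(-1/470) = 164/235 ≈ 0.69787)
L + T = 164/235 + √165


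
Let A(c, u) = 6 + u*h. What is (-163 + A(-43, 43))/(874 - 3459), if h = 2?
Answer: 71/2585 ≈ 0.027466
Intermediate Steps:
A(c, u) = 6 + 2*u (A(c, u) = 6 + u*2 = 6 + 2*u)
(-163 + A(-43, 43))/(874 - 3459) = (-163 + (6 + 2*43))/(874 - 3459) = (-163 + (6 + 86))/(-2585) = (-163 + 92)*(-1/2585) = -71*(-1/2585) = 71/2585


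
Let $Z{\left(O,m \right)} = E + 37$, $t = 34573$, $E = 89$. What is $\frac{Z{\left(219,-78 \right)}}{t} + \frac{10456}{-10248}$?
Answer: $- \frac{6432215}{6326859} \approx -1.0167$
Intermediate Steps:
$Z{\left(O,m \right)} = 126$ ($Z{\left(O,m \right)} = 89 + 37 = 126$)
$\frac{Z{\left(219,-78 \right)}}{t} + \frac{10456}{-10248} = \frac{126}{34573} + \frac{10456}{-10248} = 126 \cdot \frac{1}{34573} + 10456 \left(- \frac{1}{10248}\right) = \frac{18}{4939} - \frac{1307}{1281} = - \frac{6432215}{6326859}$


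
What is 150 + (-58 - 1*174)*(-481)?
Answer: 111742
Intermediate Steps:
150 + (-58 - 1*174)*(-481) = 150 + (-58 - 174)*(-481) = 150 - 232*(-481) = 150 + 111592 = 111742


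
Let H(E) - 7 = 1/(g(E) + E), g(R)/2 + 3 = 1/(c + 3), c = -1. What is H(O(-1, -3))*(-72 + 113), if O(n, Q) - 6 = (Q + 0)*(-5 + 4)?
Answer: 1189/4 ≈ 297.25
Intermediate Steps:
g(R) = -5 (g(R) = -6 + 2/(-1 + 3) = -6 + 2/2 = -6 + 2*(½) = -6 + 1 = -5)
O(n, Q) = 6 - Q (O(n, Q) = 6 + (Q + 0)*(-5 + 4) = 6 + Q*(-1) = 6 - Q)
H(E) = 7 + 1/(-5 + E)
H(O(-1, -3))*(-72 + 113) = ((-34 + 7*(6 - 1*(-3)))/(-5 + (6 - 1*(-3))))*(-72 + 113) = ((-34 + 7*(6 + 3))/(-5 + (6 + 3)))*41 = ((-34 + 7*9)/(-5 + 9))*41 = ((-34 + 63)/4)*41 = ((¼)*29)*41 = (29/4)*41 = 1189/4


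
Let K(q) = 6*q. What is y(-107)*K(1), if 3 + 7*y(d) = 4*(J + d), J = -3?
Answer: -2658/7 ≈ -379.71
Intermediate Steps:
y(d) = -15/7 + 4*d/7 (y(d) = -3/7 + (4*(-3 + d))/7 = -3/7 + (-12 + 4*d)/7 = -3/7 + (-12/7 + 4*d/7) = -15/7 + 4*d/7)
y(-107)*K(1) = (-15/7 + (4/7)*(-107))*(6*1) = (-15/7 - 428/7)*6 = -443/7*6 = -2658/7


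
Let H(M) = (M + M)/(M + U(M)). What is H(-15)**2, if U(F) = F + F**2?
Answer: 4/169 ≈ 0.023669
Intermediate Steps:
H(M) = 2*M/(M + M*(1 + M)) (H(M) = (M + M)/(M + M*(1 + M)) = (2*M)/(M + M*(1 + M)) = 2*M/(M + M*(1 + M)))
H(-15)**2 = (2/(2 - 15))**2 = (2/(-13))**2 = (2*(-1/13))**2 = (-2/13)**2 = 4/169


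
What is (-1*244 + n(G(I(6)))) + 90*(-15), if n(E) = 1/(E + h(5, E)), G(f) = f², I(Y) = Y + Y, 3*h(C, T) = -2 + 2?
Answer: -229535/144 ≈ -1594.0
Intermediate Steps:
h(C, T) = 0 (h(C, T) = (-2 + 2)/3 = (⅓)*0 = 0)
I(Y) = 2*Y
n(E) = 1/E (n(E) = 1/(E + 0) = 1/E)
(-1*244 + n(G(I(6)))) + 90*(-15) = (-1*244 + 1/((2*6)²)) + 90*(-15) = (-244 + 1/(12²)) - 1350 = (-244 + 1/144) - 1350 = -35135/144 - 1350 = -229535/144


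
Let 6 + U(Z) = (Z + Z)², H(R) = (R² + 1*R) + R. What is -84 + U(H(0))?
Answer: -90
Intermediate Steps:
H(R) = R² + 2*R (H(R) = (R² + R) + R = (R + R²) + R = R² + 2*R)
U(Z) = -6 + 4*Z² (U(Z) = -6 + (Z + Z)² = -6 + (2*Z)² = -6 + 4*Z²)
-84 + U(H(0)) = -84 + (-6 + 4*(0*(2 + 0))²) = -84 + (-6 + 4*(0*2)²) = -84 + (-6 + 4*0²) = -84 + (-6 + 4*0) = -84 + (-6 + 0) = -84 - 6 = -90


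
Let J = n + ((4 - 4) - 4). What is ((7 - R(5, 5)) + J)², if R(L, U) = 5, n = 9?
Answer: 49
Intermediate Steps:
J = 5 (J = 9 + ((4 - 4) - 4) = 9 + (0 - 4) = 9 - 4 = 5)
((7 - R(5, 5)) + J)² = ((7 - 1*5) + 5)² = ((7 - 5) + 5)² = (2 + 5)² = 7² = 49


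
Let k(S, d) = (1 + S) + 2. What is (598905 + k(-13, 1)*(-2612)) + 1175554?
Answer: 1800579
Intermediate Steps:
k(S, d) = 3 + S
(598905 + k(-13, 1)*(-2612)) + 1175554 = (598905 + (3 - 13)*(-2612)) + 1175554 = (598905 - 10*(-2612)) + 1175554 = (598905 + 26120) + 1175554 = 625025 + 1175554 = 1800579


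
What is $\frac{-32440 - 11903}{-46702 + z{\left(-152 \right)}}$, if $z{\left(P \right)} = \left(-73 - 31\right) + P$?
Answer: $\frac{44343}{46958} \approx 0.94431$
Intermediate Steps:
$z{\left(P \right)} = -104 + P$
$\frac{-32440 - 11903}{-46702 + z{\left(-152 \right)}} = \frac{-32440 - 11903}{-46702 - 256} = - \frac{44343}{-46702 - 256} = - \frac{44343}{-46958} = \left(-44343\right) \left(- \frac{1}{46958}\right) = \frac{44343}{46958}$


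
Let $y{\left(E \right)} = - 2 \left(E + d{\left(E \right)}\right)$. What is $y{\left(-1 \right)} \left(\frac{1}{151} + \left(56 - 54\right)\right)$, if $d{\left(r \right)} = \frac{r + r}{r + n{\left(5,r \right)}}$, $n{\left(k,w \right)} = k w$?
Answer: $\frac{404}{151} \approx 2.6755$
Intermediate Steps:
$d{\left(r \right)} = \frac{1}{3}$ ($d{\left(r \right)} = \frac{r + r}{r + 5 r} = \frac{2 r}{6 r} = 2 r \frac{1}{6 r} = \frac{1}{3}$)
$y{\left(E \right)} = - \frac{2}{3} - 2 E$ ($y{\left(E \right)} = - 2 \left(E + \frac{1}{3}\right) = - 2 \left(\frac{1}{3} + E\right) = - \frac{2}{3} - 2 E$)
$y{\left(-1 \right)} \left(\frac{1}{151} + \left(56 - 54\right)\right) = \left(- \frac{2}{3} - -2\right) \left(\frac{1}{151} + \left(56 - 54\right)\right) = \left(- \frac{2}{3} + 2\right) \left(\frac{1}{151} + \left(56 - 54\right)\right) = \frac{4 \left(\frac{1}{151} + 2\right)}{3} = \frac{4}{3} \cdot \frac{303}{151} = \frac{404}{151}$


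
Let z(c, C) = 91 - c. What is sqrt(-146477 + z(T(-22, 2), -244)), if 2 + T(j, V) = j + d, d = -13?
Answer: 3*I*sqrt(16261) ≈ 382.56*I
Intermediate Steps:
T(j, V) = -15 + j (T(j, V) = -2 + (j - 13) = -2 + (-13 + j) = -15 + j)
sqrt(-146477 + z(T(-22, 2), -244)) = sqrt(-146477 + (91 - (-15 - 22))) = sqrt(-146477 + (91 - 1*(-37))) = sqrt(-146477 + (91 + 37)) = sqrt(-146477 + 128) = sqrt(-146349) = 3*I*sqrt(16261)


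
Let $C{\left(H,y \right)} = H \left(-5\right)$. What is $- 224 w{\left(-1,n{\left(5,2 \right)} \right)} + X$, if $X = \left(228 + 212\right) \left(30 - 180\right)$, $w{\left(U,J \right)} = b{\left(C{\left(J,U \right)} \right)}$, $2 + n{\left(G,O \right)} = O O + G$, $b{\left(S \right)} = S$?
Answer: $-58160$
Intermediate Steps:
$C{\left(H,y \right)} = - 5 H$
$n{\left(G,O \right)} = -2 + G + O^{2}$ ($n{\left(G,O \right)} = -2 + \left(O O + G\right) = -2 + \left(O^{2} + G\right) = -2 + \left(G + O^{2}\right) = -2 + G + O^{2}$)
$w{\left(U,J \right)} = - 5 J$
$X = -66000$ ($X = 440 \left(-150\right) = -66000$)
$- 224 w{\left(-1,n{\left(5,2 \right)} \right)} + X = - 224 \left(- 5 \left(-2 + 5 + 2^{2}\right)\right) - 66000 = - 224 \left(- 5 \left(-2 + 5 + 4\right)\right) - 66000 = - 224 \left(\left(-5\right) 7\right) - 66000 = \left(-224\right) \left(-35\right) - 66000 = 7840 - 66000 = -58160$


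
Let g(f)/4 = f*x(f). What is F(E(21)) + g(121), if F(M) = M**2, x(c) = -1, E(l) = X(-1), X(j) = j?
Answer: -483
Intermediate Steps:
E(l) = -1
g(f) = -4*f (g(f) = 4*(f*(-1)) = 4*(-f) = -4*f)
F(E(21)) + g(121) = (-1)**2 - 4*121 = 1 - 484 = -483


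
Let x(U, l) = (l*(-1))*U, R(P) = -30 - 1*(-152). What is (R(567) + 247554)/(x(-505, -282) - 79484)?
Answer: -123838/110947 ≈ -1.1162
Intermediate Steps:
R(P) = 122 (R(P) = -30 + 152 = 122)
x(U, l) = -U*l (x(U, l) = (-l)*U = -U*l)
(R(567) + 247554)/(x(-505, -282) - 79484) = (122 + 247554)/(-1*(-505)*(-282) - 79484) = 247676/(-142410 - 79484) = 247676/(-221894) = 247676*(-1/221894) = -123838/110947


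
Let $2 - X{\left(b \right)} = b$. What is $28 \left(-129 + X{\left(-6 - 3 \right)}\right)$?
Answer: $-3304$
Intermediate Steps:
$X{\left(b \right)} = 2 - b$
$28 \left(-129 + X{\left(-6 - 3 \right)}\right) = 28 \left(-129 + \left(2 - \left(-6 - 3\right)\right)\right) = 28 \left(-129 + \left(2 - -9\right)\right) = 28 \left(-129 + \left(2 + 9\right)\right) = 28 \left(-129 + 11\right) = 28 \left(-118\right) = -3304$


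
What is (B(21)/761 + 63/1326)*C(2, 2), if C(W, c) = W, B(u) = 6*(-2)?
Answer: 10677/168181 ≈ 0.063485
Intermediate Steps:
B(u) = -12
(B(21)/761 + 63/1326)*C(2, 2) = (-12/761 + 63/1326)*2 = (-12*1/761 + 63*(1/1326))*2 = (-12/761 + 21/442)*2 = (10677/336362)*2 = 10677/168181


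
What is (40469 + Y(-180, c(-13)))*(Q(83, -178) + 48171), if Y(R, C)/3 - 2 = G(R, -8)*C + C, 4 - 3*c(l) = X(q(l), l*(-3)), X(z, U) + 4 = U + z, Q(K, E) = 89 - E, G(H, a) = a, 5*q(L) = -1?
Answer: 9854856414/5 ≈ 1.9710e+9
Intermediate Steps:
q(L) = -1/5 (q(L) = (1/5)*(-1) = -1/5)
X(z, U) = -4 + U + z (X(z, U) = -4 + (U + z) = -4 + U + z)
c(l) = 41/15 + l (c(l) = 4/3 - (-4 + l*(-3) - 1/5)/3 = 4/3 - (-4 - 3*l - 1/5)/3 = 4/3 - (-21/5 - 3*l)/3 = 4/3 + (7/5 + l) = 41/15 + l)
Y(R, C) = 6 - 21*C (Y(R, C) = 6 + 3*(-8*C + C) = 6 + 3*(-7*C) = 6 - 21*C)
(40469 + Y(-180, c(-13)))*(Q(83, -178) + 48171) = (40469 + (6 - 21*(41/15 - 13)))*((89 - 1*(-178)) + 48171) = (40469 + (6 - 21*(-154/15)))*((89 + 178) + 48171) = (40469 + (6 + 1078/5))*(267 + 48171) = (40469 + 1108/5)*48438 = (203453/5)*48438 = 9854856414/5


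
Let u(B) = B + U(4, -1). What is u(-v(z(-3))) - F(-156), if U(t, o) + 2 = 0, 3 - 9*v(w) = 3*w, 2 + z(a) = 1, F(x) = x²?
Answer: -73016/3 ≈ -24339.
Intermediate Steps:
z(a) = -1 (z(a) = -2 + 1 = -1)
v(w) = ⅓ - w/3
U(t, o) = -2 (U(t, o) = -2 + 0 = -2)
u(B) = -2 + B (u(B) = B - 2 = -2 + B)
u(-v(z(-3))) - F(-156) = (-2 - (⅓ - ⅓*(-1))) - 1*(-156)² = (-2 - (⅓ + ⅓)) - 1*24336 = (-2 - 1*⅔) - 24336 = (-2 - ⅔) - 24336 = -8/3 - 24336 = -73016/3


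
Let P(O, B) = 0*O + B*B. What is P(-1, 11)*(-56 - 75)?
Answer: -15851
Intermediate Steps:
P(O, B) = B² (P(O, B) = 0 + B² = B²)
P(-1, 11)*(-56 - 75) = 11²*(-56 - 75) = 121*(-131) = -15851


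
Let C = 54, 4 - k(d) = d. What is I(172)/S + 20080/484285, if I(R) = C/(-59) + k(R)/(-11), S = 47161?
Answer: 123822189350/2964549562073 ≈ 0.041768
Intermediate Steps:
k(d) = 4 - d
I(R) = -830/649 + R/11 (I(R) = 54/(-59) + (4 - R)/(-11) = 54*(-1/59) + (4 - R)*(-1/11) = -54/59 + (-4/11 + R/11) = -830/649 + R/11)
I(172)/S + 20080/484285 = (-830/649 + (1/11)*172)/47161 + 20080/484285 = (-830/649 + 172/11)*(1/47161) + 20080*(1/484285) = (9318/649)*(1/47161) + 4016/96857 = 9318/30607489 + 4016/96857 = 123822189350/2964549562073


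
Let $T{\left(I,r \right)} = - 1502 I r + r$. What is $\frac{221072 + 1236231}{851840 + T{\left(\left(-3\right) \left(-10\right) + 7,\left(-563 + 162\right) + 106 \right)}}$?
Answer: $\frac{1457303}{17245875} \approx 0.084502$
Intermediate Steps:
$T{\left(I,r \right)} = r - 1502 I r$ ($T{\left(I,r \right)} = - 1502 I r + r = r - 1502 I r$)
$\frac{221072 + 1236231}{851840 + T{\left(\left(-3\right) \left(-10\right) + 7,\left(-563 + 162\right) + 106 \right)}} = \frac{221072 + 1236231}{851840 + \left(\left(-563 + 162\right) + 106\right) \left(1 - 1502 \left(\left(-3\right) \left(-10\right) + 7\right)\right)} = \frac{1457303}{851840 + \left(-401 + 106\right) \left(1 - 1502 \left(30 + 7\right)\right)} = \frac{1457303}{851840 - 295 \left(1 - 55574\right)} = \frac{1457303}{851840 - -16394035} = \frac{1457303}{851840 + 16394035} = \frac{1457303}{17245875}$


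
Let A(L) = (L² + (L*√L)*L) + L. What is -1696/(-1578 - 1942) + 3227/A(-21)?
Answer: 2550299/3188130 - 3227*I*√21/9661 ≈ 0.79994 - 1.5307*I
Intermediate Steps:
A(L) = L + L² + L^(5/2) (A(L) = (L² + L^(3/2)*L) + L = (L² + L^(5/2)) + L = L + L² + L^(5/2))
-1696/(-1578 - 1942) + 3227/A(-21) = -1696/(-1578 - 1942) + 3227/(-21 + (-21)² + (-21)^(5/2)) = -1696/(-3520) + 3227/(-21 + 441 + 441*I*√21) = -1696*(-1/3520) + 3227/(420 + 441*I*√21) = 53/110 + 3227/(420 + 441*I*√21)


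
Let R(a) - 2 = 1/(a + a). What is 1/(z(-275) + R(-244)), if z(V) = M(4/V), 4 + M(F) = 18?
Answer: 488/7807 ≈ 0.062508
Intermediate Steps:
M(F) = 14 (M(F) = -4 + 18 = 14)
z(V) = 14
R(a) = 2 + 1/(2*a) (R(a) = 2 + 1/(a + a) = 2 + 1/(2*a))
1/(z(-275) + R(-244)) = 1/(14 + (2 + (½)/(-244))) = 1/(14 + (2 + (½)*(-1/244))) = 1/(14 + (2 - 1/488)) = 1/(14 + 975/488) = 1/(7807/488) = 488/7807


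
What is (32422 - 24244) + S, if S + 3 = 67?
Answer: 8242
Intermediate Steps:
S = 64 (S = -3 + 67 = 64)
(32422 - 24244) + S = (32422 - 24244) + 64 = 8178 + 64 = 8242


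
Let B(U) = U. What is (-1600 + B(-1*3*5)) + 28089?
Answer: 26474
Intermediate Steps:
(-1600 + B(-1*3*5)) + 28089 = (-1600 - 1*3*5) + 28089 = (-1600 - 3*5) + 28089 = (-1600 - 15) + 28089 = -1615 + 28089 = 26474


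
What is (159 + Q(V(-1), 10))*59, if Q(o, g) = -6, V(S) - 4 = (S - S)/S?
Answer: 9027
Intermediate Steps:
V(S) = 4 (V(S) = 4 + (S - S)/S = 4 + 0/S = 4 + 0 = 4)
(159 + Q(V(-1), 10))*59 = (159 - 6)*59 = 153*59 = 9027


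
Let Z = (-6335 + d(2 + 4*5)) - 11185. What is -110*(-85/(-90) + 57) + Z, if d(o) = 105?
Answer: -214100/9 ≈ -23789.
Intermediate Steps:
Z = -17415 (Z = (-6335 + 105) - 11185 = -6230 - 11185 = -17415)
-110*(-85/(-90) + 57) + Z = -110*(-85/(-90) + 57) - 17415 = -110*(-85*(-1/90) + 57) - 17415 = -110*(17/18 + 57) - 17415 = -110*1043/18 - 17415 = -57365/9 - 17415 = -214100/9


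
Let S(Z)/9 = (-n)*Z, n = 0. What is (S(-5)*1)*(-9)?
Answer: 0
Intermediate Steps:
S(Z) = 0 (S(Z) = 9*((-1*0)*Z) = 9*(0*Z) = 9*0 = 0)
(S(-5)*1)*(-9) = (0*1)*(-9) = 0*(-9) = 0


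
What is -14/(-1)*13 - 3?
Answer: 179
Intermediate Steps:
-14/(-1)*13 - 3 = -14*(-1)*13 - 3 = 14*13 - 3 = 182 - 3 = 179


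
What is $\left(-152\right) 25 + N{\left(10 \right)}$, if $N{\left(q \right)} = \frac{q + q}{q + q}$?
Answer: $-3799$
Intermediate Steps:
$N{\left(q \right)} = 1$ ($N{\left(q \right)} = \frac{2 q}{2 q} = 2 q \frac{1}{2 q} = 1$)
$\left(-152\right) 25 + N{\left(10 \right)} = \left(-152\right) 25 + 1 = -3800 + 1 = -3799$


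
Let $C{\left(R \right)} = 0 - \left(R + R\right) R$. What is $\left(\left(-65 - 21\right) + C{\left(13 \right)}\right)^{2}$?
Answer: $179776$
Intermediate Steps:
$C{\left(R \right)} = - 2 R^{2}$ ($C{\left(R \right)} = 0 - 2 R R = 0 - 2 R^{2} = - 2 R^{2}$)
$\left(\left(-65 - 21\right) + C{\left(13 \right)}\right)^{2} = \left(\left(-65 - 21\right) - 2 \cdot 13^{2}\right)^{2} = \left(-86 - 338\right)^{2} = \left(-424\right)^{2} = 179776$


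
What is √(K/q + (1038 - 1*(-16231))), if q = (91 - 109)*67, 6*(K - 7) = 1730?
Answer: √6279074778/603 ≈ 131.41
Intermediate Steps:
K = 886/3 (K = 7 + (⅙)*1730 = 7 + 865/3 = 886/3 ≈ 295.33)
q = -1206 (q = -18*67 = -1206)
√(K/q + (1038 - 1*(-16231))) = √((886/3)/(-1206) + (1038 - 1*(-16231))) = √((886/3)*(-1/1206) + (1038 + 16231)) = √(-443/1809 + 17269) = √(31239178/1809) = √6279074778/603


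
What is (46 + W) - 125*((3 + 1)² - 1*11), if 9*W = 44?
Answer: -5167/9 ≈ -574.11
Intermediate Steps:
W = 44/9 (W = (⅑)*44 = 44/9 ≈ 4.8889)
(46 + W) - 125*((3 + 1)² - 1*11) = (46 + 44/9) - 125*((3 + 1)² - 1*11) = 458/9 - 125*(4² - 11) = 458/9 - 125*(16 - 11) = 458/9 - 125*5 = 458/9 - 625 = -5167/9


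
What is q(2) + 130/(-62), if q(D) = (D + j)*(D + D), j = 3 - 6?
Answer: -189/31 ≈ -6.0968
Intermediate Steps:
j = -3
q(D) = 2*D*(-3 + D) (q(D) = (D - 3)*(D + D) = (-3 + D)*(2*D) = 2*D*(-3 + D))
q(2) + 130/(-62) = 2*2*(-3 + 2) + 130/(-62) = 2*2*(-1) + 130*(-1/62) = -4 - 65/31 = -189/31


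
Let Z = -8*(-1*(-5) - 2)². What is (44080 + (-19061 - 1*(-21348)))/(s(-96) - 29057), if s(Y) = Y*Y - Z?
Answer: -46367/19769 ≈ -2.3454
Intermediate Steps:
Z = -72 (Z = -8*(5 - 2)² = -8*3² = -8*9 = -72)
s(Y) = 72 + Y² (s(Y) = Y*Y - 1*(-72) = Y² + 72 = 72 + Y²)
(44080 + (-19061 - 1*(-21348)))/(s(-96) - 29057) = (44080 + (-19061 - 1*(-21348)))/((72 + (-96)²) - 29057) = (44080 + (-19061 + 21348))/((72 + 9216) - 29057) = (44080 + 2287)/(9288 - 29057) = 46367/(-19769) = 46367*(-1/19769) = -46367/19769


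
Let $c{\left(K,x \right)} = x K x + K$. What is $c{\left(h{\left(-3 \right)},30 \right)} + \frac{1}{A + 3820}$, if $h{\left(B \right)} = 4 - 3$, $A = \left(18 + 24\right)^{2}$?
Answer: $\frac{5031185}{5584} \approx 901.0$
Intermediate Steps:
$A = 1764$ ($A = 42^{2} = 1764$)
$h{\left(B \right)} = 1$
$c{\left(K,x \right)} = K + K x^{2}$ ($c{\left(K,x \right)} = K x x + K = K x^{2} + K = K + K x^{2}$)
$c{\left(h{\left(-3 \right)},30 \right)} + \frac{1}{A + 3820} = 1 \left(1 + 30^{2}\right) + \frac{1}{1764 + 3820} = 1 \left(1 + 900\right) + \frac{1}{5584} = 1 \cdot 901 + \frac{1}{5584} = 901 + \frac{1}{5584} = \frac{5031185}{5584}$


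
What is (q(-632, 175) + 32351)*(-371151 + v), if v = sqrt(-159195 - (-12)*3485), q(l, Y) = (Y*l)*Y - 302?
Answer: 7171732586601 - 96614755*I*sqrt(4695) ≈ 7.1717e+12 - 6.6201e+9*I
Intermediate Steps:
q(l, Y) = -302 + l*Y**2 (q(l, Y) = l*Y**2 - 302 = -302 + l*Y**2)
v = 5*I*sqrt(4695) (v = sqrt(-159195 - 1*(-41820)) = sqrt(-159195 + 41820) = sqrt(-117375) = 5*I*sqrt(4695) ≈ 342.6*I)
(q(-632, 175) + 32351)*(-371151 + v) = ((-302 - 632*175**2) + 32351)*(-371151 + 5*I*sqrt(4695)) = ((-302 - 632*30625) + 32351)*(-371151 + 5*I*sqrt(4695)) = ((-302 - 19355000) + 32351)*(-371151 + 5*I*sqrt(4695)) = (-19355302 + 32351)*(-371151 + 5*I*sqrt(4695)) = -19322951*(-371151 + 5*I*sqrt(4695)) = 7171732586601 - 96614755*I*sqrt(4695)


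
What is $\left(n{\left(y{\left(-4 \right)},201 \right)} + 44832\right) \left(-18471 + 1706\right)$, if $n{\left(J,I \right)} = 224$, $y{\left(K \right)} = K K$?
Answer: $-755363840$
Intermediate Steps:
$y{\left(K \right)} = K^{2}$
$\left(n{\left(y{\left(-4 \right)},201 \right)} + 44832\right) \left(-18471 + 1706\right) = \left(224 + 44832\right) \left(-18471 + 1706\right) = 45056 \left(-16765\right) = -755363840$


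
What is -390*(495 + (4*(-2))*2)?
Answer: -186810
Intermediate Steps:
-390*(495 + (4*(-2))*2) = -390*(495 - 8*2) = -390*(495 - 16) = -390*479 = -186810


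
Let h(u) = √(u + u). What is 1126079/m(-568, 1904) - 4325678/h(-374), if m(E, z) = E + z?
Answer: 1126079/1336 + 2162839*I*√187/187 ≈ 842.87 + 1.5816e+5*I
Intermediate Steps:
h(u) = √2*√u (h(u) = √(2*u) = √2*√u)
1126079/m(-568, 1904) - 4325678/h(-374) = 1126079/(-568 + 1904) - 4325678*(-I*√187/374) = 1126079/1336 - 4325678*(-I*√187/374) = 1126079*(1/1336) - 4325678*(-I*√187/374) = 1126079/1336 - (-2162839)*I*√187/187 = 1126079/1336 + 2162839*I*√187/187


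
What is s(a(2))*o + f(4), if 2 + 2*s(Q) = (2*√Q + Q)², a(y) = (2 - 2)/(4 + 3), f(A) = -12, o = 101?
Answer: -113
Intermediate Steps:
a(y) = 0 (a(y) = 0/7 = 0*(⅐) = 0)
s(Q) = -1 + (Q + 2*√Q)²/2 (s(Q) = -1 + (2*√Q + Q)²/2 = -1 + (Q + 2*√Q)²/2)
s(a(2))*o + f(4) = (-1 + (0 + 2*√0)²/2)*101 - 12 = (-1 + (0 + 2*0)²/2)*101 - 12 = (-1 + (0 + 0)²/2)*101 - 12 = (-1 + (½)*0²)*101 - 12 = (-1 + (½)*0)*101 - 12 = (-1 + 0)*101 - 12 = -1*101 - 12 = -101 - 12 = -113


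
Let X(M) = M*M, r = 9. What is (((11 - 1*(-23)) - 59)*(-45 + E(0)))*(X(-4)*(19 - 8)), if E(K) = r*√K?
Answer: 198000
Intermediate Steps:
E(K) = 9*√K
X(M) = M²
(((11 - 1*(-23)) - 59)*(-45 + E(0)))*(X(-4)*(19 - 8)) = (((11 - 1*(-23)) - 59)*(-45 + 9*√0))*((-4)²*(19 - 8)) = (((11 + 23) - 59)*(-45 + 9*0))*(16*11) = ((34 - 59)*(-45 + 0))*176 = -25*(-45)*176 = 1125*176 = 198000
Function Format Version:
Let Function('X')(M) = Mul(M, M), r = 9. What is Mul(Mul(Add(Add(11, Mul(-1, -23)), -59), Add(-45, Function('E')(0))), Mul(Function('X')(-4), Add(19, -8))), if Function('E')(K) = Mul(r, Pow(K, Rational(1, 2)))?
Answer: 198000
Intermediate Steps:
Function('E')(K) = Mul(9, Pow(K, Rational(1, 2)))
Function('X')(M) = Pow(M, 2)
Mul(Mul(Add(Add(11, Mul(-1, -23)), -59), Add(-45, Function('E')(0))), Mul(Function('X')(-4), Add(19, -8))) = Mul(Mul(Add(Add(11, Mul(-1, -23)), -59), Add(-45, Mul(9, Pow(0, Rational(1, 2))))), Mul(Pow(-4, 2), Add(19, -8))) = Mul(Mul(Add(Add(11, 23), -59), Add(-45, Mul(9, 0))), Mul(16, 11)) = Mul(Mul(Add(34, -59), Add(-45, 0)), 176) = Mul(Mul(-25, -45), 176) = Mul(1125, 176) = 198000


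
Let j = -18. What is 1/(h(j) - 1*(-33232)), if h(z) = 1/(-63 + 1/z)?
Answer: 1135/37718302 ≈ 3.0091e-5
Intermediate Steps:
1/(h(j) - 1*(-33232)) = 1/(-1*(-18)/(-1 + 63*(-18)) - 1*(-33232)) = 1/(-1*(-18)/(-1 - 1134) + 33232) = 1/(-1*(-18)/(-1135) + 33232) = 1/(-1*(-18)*(-1/1135) + 33232) = 1/(-18/1135 + 33232) = 1/(37718302/1135) = 1135/37718302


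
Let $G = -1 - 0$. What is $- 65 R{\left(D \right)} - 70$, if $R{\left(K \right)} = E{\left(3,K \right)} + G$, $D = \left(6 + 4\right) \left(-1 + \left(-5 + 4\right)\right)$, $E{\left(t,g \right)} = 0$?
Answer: $-5$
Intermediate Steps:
$D = -20$ ($D = 10 \left(-1 - 1\right) = 10 \left(-2\right) = -20$)
$G = -1$ ($G = -1 + 0 = -1$)
$R{\left(K \right)} = -1$ ($R{\left(K \right)} = 0 - 1 = -1$)
$- 65 R{\left(D \right)} - 70 = \left(-65\right) \left(-1\right) - 70 = 65 - 70 = -5$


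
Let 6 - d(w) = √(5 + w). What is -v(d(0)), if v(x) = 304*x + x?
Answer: -1830 + 305*√5 ≈ -1148.0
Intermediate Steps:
d(w) = 6 - √(5 + w)
v(x) = 305*x
-v(d(0)) = -305*(6 - √(5 + 0)) = -305*(6 - √5) = -(1830 - 305*√5) = -1830 + 305*√5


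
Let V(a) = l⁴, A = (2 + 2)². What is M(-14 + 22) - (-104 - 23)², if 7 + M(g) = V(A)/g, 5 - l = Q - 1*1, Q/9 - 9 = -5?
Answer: 85114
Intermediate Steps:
A = 16 (A = 4² = 16)
Q = 36 (Q = 81 + 9*(-5) = 81 - 45 = 36)
l = -30 (l = 5 - (36 - 1*1) = 5 - (36 - 1) = 5 - 1*35 = 5 - 35 = -30)
V(a) = 810000 (V(a) = (-30)⁴ = 810000)
M(g) = -7 + 810000/g
M(-14 + 22) - (-104 - 23)² = (-7 + 810000/(-14 + 22)) - (-104 - 23)² = (-7 + 810000/8) - 1*(-127)² = (-7 + 810000*(⅛)) - 1*16129 = (-7 + 101250) - 16129 = 101243 - 16129 = 85114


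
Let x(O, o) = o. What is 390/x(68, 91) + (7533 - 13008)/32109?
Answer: 44045/10703 ≈ 4.1152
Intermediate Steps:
390/x(68, 91) + (7533 - 13008)/32109 = 390/91 + (7533 - 13008)/32109 = 390*(1/91) - 5475*1/32109 = 30/7 - 1825/10703 = 44045/10703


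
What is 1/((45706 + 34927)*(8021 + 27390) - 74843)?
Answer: 1/2855220320 ≈ 3.5024e-10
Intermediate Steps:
1/((45706 + 34927)*(8021 + 27390) - 74843) = 1/(80633*35411 - 74843) = 1/(2855295163 - 74843) = 1/2855220320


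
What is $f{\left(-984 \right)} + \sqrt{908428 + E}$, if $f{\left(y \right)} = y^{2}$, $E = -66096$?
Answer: $968256 + 2 \sqrt{210583} \approx 9.6917 \cdot 10^{5}$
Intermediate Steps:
$f{\left(-984 \right)} + \sqrt{908428 + E} = \left(-984\right)^{2} + \sqrt{908428 - 66096} = 968256 + \sqrt{842332} = 968256 + 2 \sqrt{210583}$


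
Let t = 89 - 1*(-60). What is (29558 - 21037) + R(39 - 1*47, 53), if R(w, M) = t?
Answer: 8670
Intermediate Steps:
t = 149 (t = 89 + 60 = 149)
R(w, M) = 149
(29558 - 21037) + R(39 - 1*47, 53) = (29558 - 21037) + 149 = 8521 + 149 = 8670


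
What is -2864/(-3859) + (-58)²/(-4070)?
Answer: -662598/7853065 ≈ -0.084374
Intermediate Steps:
-2864/(-3859) + (-58)²/(-4070) = -2864*(-1/3859) + 3364*(-1/4070) = 2864/3859 - 1682/2035 = -662598/7853065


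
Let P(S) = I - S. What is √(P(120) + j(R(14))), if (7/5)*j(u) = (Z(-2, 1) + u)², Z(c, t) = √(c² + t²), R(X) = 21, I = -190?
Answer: √(420 + 1470*√5)/7 ≈ 8.6979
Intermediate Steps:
P(S) = -190 - S
j(u) = 5*(u + √5)²/7 (j(u) = 5*(√((-2)² + 1²) + u)²/7 = 5*(√(4 + 1) + u)²/7 = 5*(√5 + u)²/7 = 5*(u + √5)²/7)
√(P(120) + j(R(14))) = √((-190 - 1*120) + 5*(21 + √5)²/7) = √((-190 - 120) + 5*(21 + √5)²/7) = √(-310 + 5*(21 + √5)²/7)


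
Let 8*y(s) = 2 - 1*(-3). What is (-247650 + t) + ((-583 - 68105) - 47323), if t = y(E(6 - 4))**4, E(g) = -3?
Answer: -1489554831/4096 ≈ -3.6366e+5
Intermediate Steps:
y(s) = 5/8 (y(s) = (2 - 1*(-3))/8 = (2 + 3)/8 = (1/8)*5 = 5/8)
t = 625/4096 (t = (5/8)**4 = 625/4096 ≈ 0.15259)
(-247650 + t) + ((-583 - 68105) - 47323) = (-247650 + 625/4096) + ((-583 - 68105) - 47323) = -1014373775/4096 + (-68688 - 47323) = -1014373775/4096 - 116011 = -1489554831/4096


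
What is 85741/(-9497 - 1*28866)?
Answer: -85741/38363 ≈ -2.2350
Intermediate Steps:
85741/(-9497 - 1*28866) = 85741/(-9497 - 28866) = 85741/(-38363) = 85741*(-1/38363) = -85741/38363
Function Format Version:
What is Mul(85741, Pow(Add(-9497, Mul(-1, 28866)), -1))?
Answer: Rational(-85741, 38363) ≈ -2.2350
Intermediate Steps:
Mul(85741, Pow(Add(-9497, Mul(-1, 28866)), -1)) = Mul(85741, Pow(Add(-9497, -28866), -1)) = Mul(85741, Pow(-38363, -1)) = Mul(85741, Rational(-1, 38363)) = Rational(-85741, 38363)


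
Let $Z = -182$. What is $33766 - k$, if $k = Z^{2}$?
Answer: $642$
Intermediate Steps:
$k = 33124$ ($k = \left(-182\right)^{2} = 33124$)
$33766 - k = 33766 - 33124 = 642$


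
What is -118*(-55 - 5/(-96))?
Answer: 311225/48 ≈ 6483.9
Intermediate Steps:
-118*(-55 - 5/(-96)) = -118*(-55 - 5*(-1/96)) = -118*(-55 + 5/96) = -118*(-5275/96) = 311225/48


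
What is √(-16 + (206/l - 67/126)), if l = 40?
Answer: I*√501935/210 ≈ 3.3737*I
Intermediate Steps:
√(-16 + (206/l - 67/126)) = √(-16 + (206/40 - 67/126)) = √(-16 + (206*(1/40) - 67*1/126)) = √(-16 + (103/20 - 67/126)) = √(-16 + 5819/1260) = √(-14341/1260) = I*√501935/210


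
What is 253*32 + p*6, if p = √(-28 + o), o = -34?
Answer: 8096 + 6*I*√62 ≈ 8096.0 + 47.244*I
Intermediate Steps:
p = I*√62 (p = √(-28 - 34) = √(-62) = I*√62 ≈ 7.874*I)
253*32 + p*6 = 253*32 + (I*√62)*6 = 8096 + 6*I*√62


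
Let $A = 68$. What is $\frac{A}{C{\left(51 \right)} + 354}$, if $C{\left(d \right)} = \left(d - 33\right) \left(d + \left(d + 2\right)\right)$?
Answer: $\frac{34}{1113} \approx 0.030548$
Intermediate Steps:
$C{\left(d \right)} = \left(-33 + d\right) \left(2 + 2 d\right)$ ($C{\left(d \right)} = \left(-33 + d\right) \left(d + \left(2 + d\right)\right) = \left(-33 + d\right) \left(2 + 2 d\right)$)
$\frac{A}{C{\left(51 \right)} + 354} = \frac{68}{\left(-66 - 3264 + 2 \cdot 51^{2}\right) + 354} = \frac{68}{\left(-66 - 3264 + 2 \cdot 2601\right) + 354} = \frac{68}{\left(-66 - 3264 + 5202\right) + 354} = \frac{68}{1872 + 354} = \frac{68}{2226} = 68 \cdot \frac{1}{2226} = \frac{34}{1113}$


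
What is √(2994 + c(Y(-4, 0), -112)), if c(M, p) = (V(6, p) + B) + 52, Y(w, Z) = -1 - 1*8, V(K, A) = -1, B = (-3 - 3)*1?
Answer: √3039 ≈ 55.127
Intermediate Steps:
B = -6 (B = -6*1 = -6)
Y(w, Z) = -9 (Y(w, Z) = -1 - 8 = -9)
c(M, p) = 45 (c(M, p) = (-1 - 6) + 52 = -7 + 52 = 45)
√(2994 + c(Y(-4, 0), -112)) = √(2994 + 45) = √3039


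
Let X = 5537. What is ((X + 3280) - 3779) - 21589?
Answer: -16551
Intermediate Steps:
((X + 3280) - 3779) - 21589 = ((5537 + 3280) - 3779) - 21589 = (8817 - 3779) - 21589 = 5038 - 21589 = -16551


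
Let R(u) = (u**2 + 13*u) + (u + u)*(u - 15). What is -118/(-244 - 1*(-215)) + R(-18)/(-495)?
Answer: 2372/1595 ≈ 1.4871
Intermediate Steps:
R(u) = u**2 + 13*u + 2*u*(-15 + u) (R(u) = (u**2 + 13*u) + (2*u)*(-15 + u) = (u**2 + 13*u) + 2*u*(-15 + u) = u**2 + 13*u + 2*u*(-15 + u))
-118/(-244 - 1*(-215)) + R(-18)/(-495) = -118/(-244 - 1*(-215)) - 18*(-17 + 3*(-18))/(-495) = -118/(-244 + 215) - 18*(-17 - 54)*(-1/495) = -118/(-29) - 18*(-71)*(-1/495) = -118*(-1/29) + 1278*(-1/495) = 118/29 - 142/55 = 2372/1595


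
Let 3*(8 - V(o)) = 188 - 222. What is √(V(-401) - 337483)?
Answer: I*√3037173/3 ≈ 580.92*I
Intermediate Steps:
V(o) = 58/3 (V(o) = 8 - (188 - 222)/3 = 8 - ⅓*(-34) = 8 + 34/3 = 58/3)
√(V(-401) - 337483) = √(58/3 - 337483) = √(-1012391/3) = I*√3037173/3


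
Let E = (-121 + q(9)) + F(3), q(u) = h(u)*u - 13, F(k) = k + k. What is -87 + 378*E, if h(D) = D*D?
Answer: 227091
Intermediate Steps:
F(k) = 2*k
h(D) = D²
q(u) = -13 + u³ (q(u) = u²*u - 13 = u³ - 13 = -13 + u³)
E = 601 (E = (-121 + (-13 + 9³)) + 2*3 = (-121 + (-13 + 729)) + 6 = (-121 + 716) + 6 = 595 + 6 = 601)
-87 + 378*E = -87 + 378*601 = -87 + 227178 = 227091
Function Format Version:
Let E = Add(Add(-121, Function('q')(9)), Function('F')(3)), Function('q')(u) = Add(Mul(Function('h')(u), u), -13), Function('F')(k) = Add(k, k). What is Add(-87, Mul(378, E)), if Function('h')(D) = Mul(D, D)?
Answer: 227091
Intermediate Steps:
Function('F')(k) = Mul(2, k)
Function('h')(D) = Pow(D, 2)
Function('q')(u) = Add(-13, Pow(u, 3)) (Function('q')(u) = Add(Mul(Pow(u, 2), u), -13) = Add(Pow(u, 3), -13) = Add(-13, Pow(u, 3)))
E = 601 (E = Add(Add(-121, Add(-13, Pow(9, 3))), Mul(2, 3)) = Add(Add(-121, Add(-13, 729)), 6) = Add(Add(-121, 716), 6) = Add(595, 6) = 601)
Add(-87, Mul(378, E)) = Add(-87, Mul(378, 601)) = Add(-87, 227178) = 227091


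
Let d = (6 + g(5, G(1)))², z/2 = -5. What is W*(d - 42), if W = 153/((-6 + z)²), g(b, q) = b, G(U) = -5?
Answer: 12087/256 ≈ 47.215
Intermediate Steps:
z = -10 (z = 2*(-5) = -10)
W = 153/256 (W = 153/((-6 - 10)²) = 153/((-16)²) = 153/256 ≈ 0.59766)
d = 121 (d = (6 + 5)² = 11² = 121)
W*(d - 42) = 153*(121 - 42)/256 = (153/256)*79 = 12087/256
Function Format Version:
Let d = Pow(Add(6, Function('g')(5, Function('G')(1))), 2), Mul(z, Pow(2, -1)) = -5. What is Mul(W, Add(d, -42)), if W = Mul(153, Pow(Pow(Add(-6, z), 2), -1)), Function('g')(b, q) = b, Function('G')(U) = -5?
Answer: Rational(12087, 256) ≈ 47.215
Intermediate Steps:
z = -10 (z = Mul(2, -5) = -10)
W = Rational(153, 256) (W = Mul(153, Pow(Pow(Add(-6, -10), 2), -1)) = Mul(153, Pow(Pow(-16, 2), -1)) = Mul(153, Pow(256, -1)) = Mul(153, Rational(1, 256)) = Rational(153, 256) ≈ 0.59766)
d = 121 (d = Pow(Add(6, 5), 2) = Pow(11, 2) = 121)
Mul(W, Add(d, -42)) = Mul(Rational(153, 256), Add(121, -42)) = Mul(Rational(153, 256), 79) = Rational(12087, 256)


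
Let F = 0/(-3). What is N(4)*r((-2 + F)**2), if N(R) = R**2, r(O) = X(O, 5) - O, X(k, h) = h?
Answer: 16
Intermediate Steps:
F = 0 (F = 0*(-1/3) = 0)
r(O) = 5 - O
N(4)*r((-2 + F)**2) = 4**2*(5 - (-2 + 0)**2) = 16*(5 - 1*(-2)**2) = 16*(5 - 1*4) = 16*(5 - 4) = 16*1 = 16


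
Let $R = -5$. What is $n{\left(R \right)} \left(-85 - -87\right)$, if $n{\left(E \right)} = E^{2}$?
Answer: $50$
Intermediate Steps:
$n{\left(R \right)} \left(-85 - -87\right) = \left(-5\right)^{2} \left(-85 - -87\right) = 25 \left(-85 + 87\right) = 25 \cdot 2 = 50$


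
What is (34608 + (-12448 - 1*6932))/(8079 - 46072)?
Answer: -15228/37993 ≈ -0.40081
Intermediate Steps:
(34608 + (-12448 - 1*6932))/(8079 - 46072) = (34608 + (-12448 - 6932))/(-37993) = (34608 - 19380)*(-1/37993) = 15228*(-1/37993) = -15228/37993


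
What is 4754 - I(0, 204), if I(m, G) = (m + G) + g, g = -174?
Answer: 4724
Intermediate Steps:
I(m, G) = -174 + G + m (I(m, G) = (m + G) - 174 = (G + m) - 174 = -174 + G + m)
4754 - I(0, 204) = 4754 - (-174 + 204 + 0) = 4754 - 1*30 = 4754 - 30 = 4724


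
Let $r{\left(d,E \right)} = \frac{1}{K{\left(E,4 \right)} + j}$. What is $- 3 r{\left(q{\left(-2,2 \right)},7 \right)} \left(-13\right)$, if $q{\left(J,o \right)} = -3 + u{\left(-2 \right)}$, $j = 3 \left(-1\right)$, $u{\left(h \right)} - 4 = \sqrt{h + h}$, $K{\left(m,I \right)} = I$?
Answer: $39$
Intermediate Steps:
$u{\left(h \right)} = 4 + \sqrt{2} \sqrt{h}$ ($u{\left(h \right)} = 4 + \sqrt{h + h} = 4 + \sqrt{2 h} = 4 + \sqrt{2} \sqrt{h}$)
$j = -3$
$q{\left(J,o \right)} = 1 + 2 i$ ($q{\left(J,o \right)} = -3 + \left(4 + \sqrt{2} \sqrt{-2}\right) = -3 + \left(4 + \sqrt{2} i \sqrt{2}\right) = -3 + \left(4 + 2 i\right) = 1 + 2 i$)
$r{\left(d,E \right)} = 1$ ($r{\left(d,E \right)} = \frac{1}{4 - 3} = 1^{-1} = 1$)
$- 3 r{\left(q{\left(-2,2 \right)},7 \right)} \left(-13\right) = \left(-3\right) 1 \left(-13\right) = \left(-3\right) \left(-13\right) = 39$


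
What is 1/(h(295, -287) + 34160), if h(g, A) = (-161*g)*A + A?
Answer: 1/13664938 ≈ 7.3180e-8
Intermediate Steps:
h(g, A) = A - 161*A*g (h(g, A) = -161*A*g + A = A - 161*A*g)
1/(h(295, -287) + 34160) = 1/(-287*(1 - 161*295) + 34160) = 1/(-287*(1 - 47495) + 34160) = 1/(-287*(-47494) + 34160) = 1/(13630778 + 34160) = 1/13664938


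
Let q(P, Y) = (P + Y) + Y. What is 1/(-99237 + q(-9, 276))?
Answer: -1/98694 ≈ -1.0132e-5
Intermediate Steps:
q(P, Y) = P + 2*Y
1/(-99237 + q(-9, 276)) = 1/(-99237 + (-9 + 2*276)) = 1/(-99237 + (-9 + 552)) = 1/(-99237 + 543) = 1/(-98694) = -1/98694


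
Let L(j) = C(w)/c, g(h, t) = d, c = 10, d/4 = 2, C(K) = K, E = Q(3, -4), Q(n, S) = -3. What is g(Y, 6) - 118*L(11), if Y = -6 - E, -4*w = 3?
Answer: 337/20 ≈ 16.850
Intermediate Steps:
w = -3/4 (w = -1/4*3 = -3/4 ≈ -0.75000)
E = -3
Y = -3 (Y = -6 - 1*(-3) = -6 + 3 = -3)
d = 8 (d = 4*2 = 8)
g(h, t) = 8
L(j) = -3/40 (L(j) = -3/4/10 = -3/4*1/10 = -3/40)
g(Y, 6) - 118*L(11) = 8 - 118*(-3/40) = 8 + 177/20 = 337/20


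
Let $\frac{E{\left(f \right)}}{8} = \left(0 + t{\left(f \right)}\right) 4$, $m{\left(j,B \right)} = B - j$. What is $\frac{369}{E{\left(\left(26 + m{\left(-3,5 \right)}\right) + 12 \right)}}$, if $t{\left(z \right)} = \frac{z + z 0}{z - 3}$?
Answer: $\frac{15867}{1472} \approx 10.779$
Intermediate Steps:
$t{\left(z \right)} = \frac{z}{-3 + z}$ ($t{\left(z \right)} = \frac{z + 0}{-3 + z} = \frac{z}{-3 + z}$)
$E{\left(f \right)} = \frac{32 f}{-3 + f}$ ($E{\left(f \right)} = 8 \left(0 + \frac{f}{-3 + f}\right) 4 = 8 \frac{f}{-3 + f} 4 = 8 \frac{4 f}{-3 + f} = \frac{32 f}{-3 + f}$)
$\frac{369}{E{\left(\left(26 + m{\left(-3,5 \right)}\right) + 12 \right)}} = \frac{369}{32 \left(\left(26 + \left(5 - -3\right)\right) + 12\right) \frac{1}{-3 + \left(\left(26 + \left(5 - -3\right)\right) + 12\right)}} = \frac{369}{32 \left(\left(26 + \left(5 + 3\right)\right) + 12\right) \frac{1}{-3 + \left(\left(26 + \left(5 + 3\right)\right) + 12\right)}} = \frac{369}{32 \left(\left(26 + 8\right) + 12\right) \frac{1}{-3 + \left(\left(26 + 8\right) + 12\right)}} = \frac{369}{32 \left(34 + 12\right) \frac{1}{-3 + \left(34 + 12\right)}} = \frac{369}{32 \cdot 46 \frac{1}{-3 + 46}} = \frac{369}{32 \cdot 46 \cdot \frac{1}{43}} = \frac{369}{\frac{1472}{43}} = 369 \cdot \frac{43}{1472} = \frac{15867}{1472}$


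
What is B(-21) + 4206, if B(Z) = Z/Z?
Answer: 4207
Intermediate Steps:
B(Z) = 1
B(-21) + 4206 = 1 + 4206 = 4207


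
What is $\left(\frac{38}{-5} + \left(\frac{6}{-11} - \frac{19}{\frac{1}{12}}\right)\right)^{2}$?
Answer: $\frac{168688144}{3025} \approx 55765.0$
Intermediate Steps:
$\left(\frac{38}{-5} + \left(\frac{6}{-11} - \frac{19}{\frac{1}{12}}\right)\right)^{2} = \left(38 \left(- \frac{1}{5}\right) + \left(6 \left(- \frac{1}{11}\right) - 19 \frac{1}{\frac{1}{12}}\right)\right)^{2} = \left(- \frac{38}{5} - \frac{2514}{11}\right)^{2} = \left(- \frac{12988}{55}\right)^{2} = \frac{168688144}{3025}$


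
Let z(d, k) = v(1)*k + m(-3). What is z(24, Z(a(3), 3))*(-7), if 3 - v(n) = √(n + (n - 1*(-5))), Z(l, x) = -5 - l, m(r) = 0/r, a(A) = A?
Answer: 168 - 56*√7 ≈ 19.838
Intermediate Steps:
m(r) = 0
v(n) = 3 - √(5 + 2*n) (v(n) = 3 - √(n + (n - 1*(-5))) = 3 - √(n + (n + 5)) = 3 - √(n + (5 + n)) = 3 - √(5 + 2*n))
z(d, k) = k*(3 - √7) (z(d, k) = (3 - √(5 + 2*1))*k + 0 = (3 - √(5 + 2))*k + 0 = (3 - √7)*k + 0 = k*(3 - √7) + 0 = k*(3 - √7))
z(24, Z(a(3), 3))*(-7) = ((-5 - 1*3)*(3 - √7))*(-7) = ((-5 - 3)*(3 - √7))*(-7) = -8*(3 - √7)*(-7) = (-24 + 8*√7)*(-7) = 168 - 56*√7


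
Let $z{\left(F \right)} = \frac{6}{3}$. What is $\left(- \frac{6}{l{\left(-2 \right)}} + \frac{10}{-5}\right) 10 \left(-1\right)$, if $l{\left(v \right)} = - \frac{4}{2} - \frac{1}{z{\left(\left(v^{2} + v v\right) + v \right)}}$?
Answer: $-4$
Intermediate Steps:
$z{\left(F \right)} = 2$ ($z{\left(F \right)} = 6 \cdot \frac{1}{3} = 2$)
$l{\left(v \right)} = - \frac{5}{2}$ ($l{\left(v \right)} = - \frac{4}{2} - \frac{1}{2} = \left(-4\right) \frac{1}{2} - \frac{1}{2} = -2 - \frac{1}{2} = - \frac{5}{2}$)
$\left(- \frac{6}{l{\left(-2 \right)}} + \frac{10}{-5}\right) 10 \left(-1\right) = \left(- \frac{6}{- \frac{5}{2}} + \frac{10}{-5}\right) 10 \left(-1\right) = \left(\left(-6\right) \left(- \frac{2}{5}\right) + 10 \left(- \frac{1}{5}\right)\right) 10 \left(-1\right) = \left(\frac{12}{5} - 2\right) 10 \left(-1\right) = \frac{2}{5} \cdot 10 \left(-1\right) = 4 \left(-1\right) = -4$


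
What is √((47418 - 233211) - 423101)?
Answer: I*√608894 ≈ 780.32*I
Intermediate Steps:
√((47418 - 233211) - 423101) = √(-185793 - 423101) = √(-608894) = I*√608894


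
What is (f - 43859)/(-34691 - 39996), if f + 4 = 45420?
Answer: -1557/74687 ≈ -0.020847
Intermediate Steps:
f = 45416 (f = -4 + 45420 = 45416)
(f - 43859)/(-34691 - 39996) = (45416 - 43859)/(-34691 - 39996) = 1557/(-74687) = 1557*(-1/74687) = -1557/74687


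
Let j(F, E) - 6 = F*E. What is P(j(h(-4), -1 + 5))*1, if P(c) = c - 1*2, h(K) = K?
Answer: -12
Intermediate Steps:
j(F, E) = 6 + E*F (j(F, E) = 6 + F*E = 6 + E*F)
P(c) = -2 + c (P(c) = c - 2 = -2 + c)
P(j(h(-4), -1 + 5))*1 = (-2 + (6 + (-1 + 5)*(-4)))*1 = (-2 + (6 + 4*(-4)))*1 = (-2 + (6 - 16))*1 = (-2 - 10)*1 = -12*1 = -12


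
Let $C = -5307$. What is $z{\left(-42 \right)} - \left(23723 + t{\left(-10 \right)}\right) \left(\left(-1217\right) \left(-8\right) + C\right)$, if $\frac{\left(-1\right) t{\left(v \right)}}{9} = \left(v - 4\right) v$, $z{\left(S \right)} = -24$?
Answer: $-99488651$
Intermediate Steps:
$t{\left(v \right)} = - 9 v \left(-4 + v\right)$ ($t{\left(v \right)} = - 9 \left(v - 4\right) v = - 9 \left(-4 + v\right) v = - 9 v \left(-4 + v\right)$)
$z{\left(-42 \right)} - \left(23723 + t{\left(-10 \right)}\right) \left(\left(-1217\right) \left(-8\right) + C\right) = -24 - \left(23723 + 9 \left(-10\right) \left(4 - -10\right)\right) \left(\left(-1217\right) \left(-8\right) - 5307\right) = -24 - \left(23723 + 9 \left(-10\right) \left(4 + 10\right)\right) \left(9736 - 5307\right) = -24 - \left(23723 + 9 \left(-10\right) 14\right) 4429 = -24 - \left(23723 - 1260\right) 4429 = -24 - 22463 \cdot 4429 = -24 - 99488627 = -99488651$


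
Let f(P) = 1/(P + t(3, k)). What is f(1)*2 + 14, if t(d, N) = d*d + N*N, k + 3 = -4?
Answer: 828/59 ≈ 14.034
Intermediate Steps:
k = -7 (k = -3 - 4 = -7)
t(d, N) = N**2 + d**2 (t(d, N) = d**2 + N**2 = N**2 + d**2)
f(P) = 1/(58 + P) (f(P) = 1/(P + ((-7)**2 + 3**2)) = 1/(P + (49 + 9)) = 1/(P + 58) = 1/(58 + P))
f(1)*2 + 14 = 2/(58 + 1) + 14 = 2/59 + 14 = 828/59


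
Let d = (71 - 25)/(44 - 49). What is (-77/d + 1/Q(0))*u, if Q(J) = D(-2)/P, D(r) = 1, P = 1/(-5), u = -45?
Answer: -16911/46 ≈ -367.63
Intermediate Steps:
P = -⅕ ≈ -0.20000
d = -46/5 (d = 46/(-5) = 46*(-⅕) = -46/5 ≈ -9.2000)
Q(J) = -5 (Q(J) = 1/(-⅕) = 1*(-5) = -5)
(-77/d + 1/Q(0))*u = (-77/(-46/5) + 1/(-5))*(-45) = (-77*(-5/46) - ⅕)*(-45) = (385/46 - ⅕)*(-45) = (1879/230)*(-45) = -16911/46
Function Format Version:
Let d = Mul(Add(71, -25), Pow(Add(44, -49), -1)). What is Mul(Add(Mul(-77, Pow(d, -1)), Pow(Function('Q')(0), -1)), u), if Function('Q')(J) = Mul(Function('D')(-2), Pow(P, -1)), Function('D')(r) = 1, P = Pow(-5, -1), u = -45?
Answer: Rational(-16911, 46) ≈ -367.63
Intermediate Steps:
P = Rational(-1, 5) ≈ -0.20000
d = Rational(-46, 5) (d = Mul(46, Pow(-5, -1)) = Mul(46, Rational(-1, 5)) = Rational(-46, 5) ≈ -9.2000)
Function('Q')(J) = -5 (Function('Q')(J) = Mul(1, Pow(Rational(-1, 5), -1)) = Mul(1, -5) = -5)
Mul(Add(Mul(-77, Pow(d, -1)), Pow(Function('Q')(0), -1)), u) = Mul(Add(Mul(-77, Pow(Rational(-46, 5), -1)), Pow(-5, -1)), -45) = Mul(Add(Mul(-77, Rational(-5, 46)), Rational(-1, 5)), -45) = Mul(Add(Rational(385, 46), Rational(-1, 5)), -45) = Mul(Rational(1879, 230), -45) = Rational(-16911, 46)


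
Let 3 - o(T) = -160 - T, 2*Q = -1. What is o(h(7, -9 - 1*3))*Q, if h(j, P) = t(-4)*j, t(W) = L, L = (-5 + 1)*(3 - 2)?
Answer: -135/2 ≈ -67.500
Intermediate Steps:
Q = -1/2 (Q = (1/2)*(-1) = -1/2 ≈ -0.50000)
L = -4 (L = -4*1 = -4)
t(W) = -4
h(j, P) = -4*j
o(T) = 163 + T (o(T) = 3 - (-160 - T) = 3 + (160 + T) = 163 + T)
o(h(7, -9 - 1*3))*Q = (163 - 4*7)*(-1/2) = (163 - 28)*(-1/2) = 135*(-1/2) = -135/2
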